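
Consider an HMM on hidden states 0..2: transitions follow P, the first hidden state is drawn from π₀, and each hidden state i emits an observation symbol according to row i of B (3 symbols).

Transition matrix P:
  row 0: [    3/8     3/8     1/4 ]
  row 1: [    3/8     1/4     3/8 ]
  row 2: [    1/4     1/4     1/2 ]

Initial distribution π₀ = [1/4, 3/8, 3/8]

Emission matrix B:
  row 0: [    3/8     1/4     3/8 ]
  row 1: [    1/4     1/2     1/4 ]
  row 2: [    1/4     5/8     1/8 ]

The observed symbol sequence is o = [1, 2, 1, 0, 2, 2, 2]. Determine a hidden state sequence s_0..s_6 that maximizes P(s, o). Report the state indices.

t=0: δ = [6.250e-02, 1.875e-01, 2.344e-01]  (obs o_0=1)
t=1: δ = [2.637e-02, 1.465e-02, 1.465e-02]  ψ = [1, 2, 2]  (obs o_1=2)
t=2: δ = [2.472e-03, 4.944e-03, 4.578e-03]  ψ = [0, 0, 2]  (obs o_2=1)
t=3: δ = [6.952e-04, 3.090e-04, 5.722e-04]  ψ = [1, 1, 2]  (obs o_3=0)
t=4: δ = [9.777e-05, 6.518e-05, 3.576e-05]  ψ = [0, 0, 2]  (obs o_4=2)
t=5: δ = [1.375e-05, 9.166e-06, 3.055e-06]  ψ = [0, 0, 0]  (obs o_5=2)
t=6: δ = [1.933e-06, 1.289e-06, 4.296e-07]  ψ = [0, 0, 0]  (obs o_6=2)
backtrack: best end state = 0; path = [1, 0, 1, 0, 0, 0, 0]

path = [1, 0, 1, 0, 0, 0, 0]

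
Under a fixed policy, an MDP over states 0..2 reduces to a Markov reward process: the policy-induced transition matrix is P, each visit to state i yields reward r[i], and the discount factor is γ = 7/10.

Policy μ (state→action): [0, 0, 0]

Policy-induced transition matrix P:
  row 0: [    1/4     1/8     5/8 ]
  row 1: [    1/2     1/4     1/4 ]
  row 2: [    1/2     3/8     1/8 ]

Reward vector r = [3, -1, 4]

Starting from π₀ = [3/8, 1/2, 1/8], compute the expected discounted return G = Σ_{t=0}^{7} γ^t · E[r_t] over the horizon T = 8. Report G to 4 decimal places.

t=0: π = [0.3750, 0.5000, 0.1250], E[r] = 1.1250, γ^t·E[r] = 1.125000, running G = 1.125000
t=1: π = [0.4063, 0.2188, 0.3750], E[r] = 2.5000, γ^t·E[r] = 1.750000, running G = 2.875000
t=2: π = [0.3984, 0.2461, 0.3555], E[r] = 2.3711, γ^t·E[r] = 1.161836, running G = 4.036836
t=3: π = [0.4004, 0.2446, 0.3550], E[r] = 2.3765, γ^t·E[r] = 0.815127, running G = 4.851963
t=4: π = [0.3999, 0.2443, 0.3558], E[r] = 2.3785, γ^t·E[r] = 0.571073, running G = 5.423036
t=5: π = [0.4000, 0.2445, 0.3555], E[r] = 2.3776, γ^t·E[r] = 0.399596, running G = 5.822632
t=6: π = [0.4000, 0.2444, 0.3556], E[r] = 2.3778, γ^t·E[r] = 0.279750, running G = 6.102382
t=7: π = [0.4000, 0.2444, 0.3556], E[r] = 2.3778, γ^t·E[r] = 0.195819, running G = 6.298201

G = 6.2982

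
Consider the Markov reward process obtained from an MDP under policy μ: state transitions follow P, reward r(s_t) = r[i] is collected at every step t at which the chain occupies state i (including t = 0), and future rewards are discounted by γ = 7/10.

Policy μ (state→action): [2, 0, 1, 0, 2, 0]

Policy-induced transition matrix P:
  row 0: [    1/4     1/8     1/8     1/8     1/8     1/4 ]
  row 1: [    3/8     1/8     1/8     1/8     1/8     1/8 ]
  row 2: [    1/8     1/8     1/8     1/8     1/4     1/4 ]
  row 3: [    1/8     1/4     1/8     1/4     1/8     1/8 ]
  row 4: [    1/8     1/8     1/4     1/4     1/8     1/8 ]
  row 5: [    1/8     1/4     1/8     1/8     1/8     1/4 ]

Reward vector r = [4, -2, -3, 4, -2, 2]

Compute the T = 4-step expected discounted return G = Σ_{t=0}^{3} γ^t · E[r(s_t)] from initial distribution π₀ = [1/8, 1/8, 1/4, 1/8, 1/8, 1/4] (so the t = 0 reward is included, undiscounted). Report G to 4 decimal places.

G = 1.3141

t=0: π = [0.1250, 0.1250, 0.2500, 0.1250, 0.1250, 0.2500], E[r] = 0.2500, γ^t·E[r] = 0.250000, running G = 0.250000
t=1: π = [0.1719, 0.1719, 0.1406, 0.1563, 0.1563, 0.2031], E[r] = 0.6406, γ^t·E[r] = 0.448438, running G = 0.698438
t=2: π = [0.1895, 0.1699, 0.1445, 0.1641, 0.1426, 0.1895], E[r] = 0.7344, γ^t·E[r] = 0.359844, running G = 1.058281
t=3: π = [0.1912, 0.1692, 0.1428, 0.1633, 0.1431, 0.1904], E[r] = 0.7458, γ^t·E[r] = 0.255826, running G = 1.314108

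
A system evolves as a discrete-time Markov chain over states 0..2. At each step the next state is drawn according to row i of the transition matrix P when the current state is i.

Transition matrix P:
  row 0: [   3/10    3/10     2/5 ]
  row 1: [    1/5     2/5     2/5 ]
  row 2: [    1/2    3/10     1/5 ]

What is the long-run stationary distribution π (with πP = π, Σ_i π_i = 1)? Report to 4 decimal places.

π = [0.3333, 0.3333, 0.3333]

Balance equations π_j = Σ_i π_i·P[i][j]:
  π_0 = 3/10·π_0 + 1/5·π_1 + 1/2·π_2
  π_1 = 3/10·π_0 + 2/5·π_1 + 3/10·π_2
  normalize: π_0 + π_1 + π_2 = 1
Solving the linear system gives exactly π = [1/3, 1/3, 1/3].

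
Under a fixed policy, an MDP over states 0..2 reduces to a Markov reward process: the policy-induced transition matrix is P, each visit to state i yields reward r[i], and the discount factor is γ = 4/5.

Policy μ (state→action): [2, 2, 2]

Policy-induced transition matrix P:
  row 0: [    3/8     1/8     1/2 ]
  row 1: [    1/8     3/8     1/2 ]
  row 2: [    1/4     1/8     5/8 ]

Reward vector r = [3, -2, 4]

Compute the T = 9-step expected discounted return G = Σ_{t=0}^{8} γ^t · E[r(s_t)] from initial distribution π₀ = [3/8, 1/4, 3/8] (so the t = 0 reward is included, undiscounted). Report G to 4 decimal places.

t=0: π = [0.3750, 0.2500, 0.3750], E[r] = 2.1250, γ^t·E[r] = 2.125000, running G = 2.125000
t=1: π = [0.2656, 0.1875, 0.5469], E[r] = 2.6094, γ^t·E[r] = 2.087500, running G = 4.212500
t=2: π = [0.2598, 0.1719, 0.5684], E[r] = 2.7090, γ^t·E[r] = 1.733750, running G = 5.946250
t=3: π = [0.2610, 0.1680, 0.5710], E[r] = 2.7312, γ^t·E[r] = 1.398375, running G = 7.344625
t=4: π = [0.2616, 0.1670, 0.5714], E[r] = 2.7364, γ^t·E[r] = 1.120838, running G = 8.465463
t=5: π = [0.2618, 0.1667, 0.5714], E[r] = 2.7377, γ^t·E[r] = 0.897084, running G = 9.362546
t=6: π = [0.2619, 0.1667, 0.5714], E[r] = 2.7380, γ^t·E[r] = 0.717748, running G = 10.080295
t=7: π = [0.2619, 0.1667, 0.5714], E[r] = 2.7381, γ^t·E[r] = 0.574215, running G = 10.654509
t=8: π = [0.2619, 0.1667, 0.5714], E[r] = 2.7381, γ^t·E[r] = 0.459375, running G = 11.113885

G = 11.1139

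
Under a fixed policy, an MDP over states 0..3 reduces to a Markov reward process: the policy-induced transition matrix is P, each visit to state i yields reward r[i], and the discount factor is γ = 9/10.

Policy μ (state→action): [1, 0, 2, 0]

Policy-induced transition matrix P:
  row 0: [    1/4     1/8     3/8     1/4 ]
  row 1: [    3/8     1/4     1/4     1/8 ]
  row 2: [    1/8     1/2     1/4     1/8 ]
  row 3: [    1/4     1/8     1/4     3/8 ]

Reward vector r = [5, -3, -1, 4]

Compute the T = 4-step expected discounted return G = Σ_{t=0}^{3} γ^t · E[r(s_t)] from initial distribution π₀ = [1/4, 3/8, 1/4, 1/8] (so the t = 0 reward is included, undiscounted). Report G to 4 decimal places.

t=0: π = [0.2500, 0.3750, 0.2500, 0.1250], E[r] = 0.3750, γ^t·E[r] = 0.375000, running G = 0.375000
t=1: π = [0.2656, 0.2656, 0.2813, 0.1875], E[r] = 1.0000, γ^t·E[r] = 0.900000, running G = 1.275000
t=2: π = [0.2480, 0.2637, 0.2832, 0.2051], E[r] = 0.9863, γ^t·E[r] = 0.798926, running G = 2.073926
t=3: π = [0.2476, 0.2642, 0.2810, 0.2073], E[r] = 0.9934, γ^t·E[r] = 0.724195, running G = 2.798120

G = 2.7981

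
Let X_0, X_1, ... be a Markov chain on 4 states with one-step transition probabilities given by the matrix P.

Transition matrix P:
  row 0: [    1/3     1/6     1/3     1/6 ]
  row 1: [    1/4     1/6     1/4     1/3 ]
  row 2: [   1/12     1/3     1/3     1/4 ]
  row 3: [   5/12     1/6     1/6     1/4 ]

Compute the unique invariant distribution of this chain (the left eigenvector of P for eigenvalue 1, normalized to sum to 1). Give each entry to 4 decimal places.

π = [0.2674, 0.2125, 0.2747, 0.2454]

Balance equations π_j = Σ_i π_i·P[i][j]:
  π_0 = 1/3·π_0 + 1/4·π_1 + 1/12·π_2 + 5/12·π_3
  π_1 = 1/6·π_0 + 1/6·π_1 + 1/3·π_2 + 1/6·π_3
  π_2 = 1/3·π_0 + 1/4·π_1 + 1/3·π_2 + 1/6·π_3
  normalize: π_0 + π_1 + π_2 + π_3 = 1
Solving the linear system gives exactly π = [73/273, 58/273, 25/91, 67/273].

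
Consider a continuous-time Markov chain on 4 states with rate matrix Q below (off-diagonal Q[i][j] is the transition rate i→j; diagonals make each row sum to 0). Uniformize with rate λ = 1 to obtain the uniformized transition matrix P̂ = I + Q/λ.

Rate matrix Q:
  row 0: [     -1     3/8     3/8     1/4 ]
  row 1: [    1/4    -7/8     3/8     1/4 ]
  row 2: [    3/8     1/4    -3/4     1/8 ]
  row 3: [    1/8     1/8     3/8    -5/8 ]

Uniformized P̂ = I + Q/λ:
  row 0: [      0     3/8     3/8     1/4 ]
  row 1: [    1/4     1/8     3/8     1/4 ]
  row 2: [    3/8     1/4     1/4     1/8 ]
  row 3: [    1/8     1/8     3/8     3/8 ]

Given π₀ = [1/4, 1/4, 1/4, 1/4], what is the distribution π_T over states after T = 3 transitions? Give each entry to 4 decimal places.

t=0: π = [0.2500, 0.2500, 0.2500, 0.2500]
t=1: π = [0.1875, 0.2188, 0.3438, 0.2500]
t=2: π = [0.2148, 0.2148, 0.3320, 0.2383]
t=3: π = [0.2080, 0.2202, 0.3335, 0.2383]

π = [0.2080, 0.2202, 0.3335, 0.2383]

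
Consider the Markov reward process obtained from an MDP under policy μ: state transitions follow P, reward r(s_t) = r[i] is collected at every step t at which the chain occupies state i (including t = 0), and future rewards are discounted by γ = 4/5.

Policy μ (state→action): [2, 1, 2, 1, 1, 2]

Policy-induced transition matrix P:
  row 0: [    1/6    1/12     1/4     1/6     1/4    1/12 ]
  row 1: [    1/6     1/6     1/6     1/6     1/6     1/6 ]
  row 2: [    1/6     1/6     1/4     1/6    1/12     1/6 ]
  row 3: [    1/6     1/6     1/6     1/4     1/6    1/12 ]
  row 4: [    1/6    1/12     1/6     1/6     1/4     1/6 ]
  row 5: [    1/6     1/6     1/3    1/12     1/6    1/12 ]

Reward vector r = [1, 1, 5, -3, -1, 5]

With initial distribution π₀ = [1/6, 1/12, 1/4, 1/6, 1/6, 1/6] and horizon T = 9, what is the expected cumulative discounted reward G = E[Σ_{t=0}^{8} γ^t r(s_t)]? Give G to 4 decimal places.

t=0: π = [0.1667, 0.0833, 0.2500, 0.1667, 0.1667, 0.1667], E[r] = 1.6667, γ^t·E[r] = 1.666667, running G = 1.666667
t=1: π = [0.1667, 0.1389, 0.2292, 0.1667, 0.1736, 0.1250], E[r] = 1.4028, γ^t·E[r] = 1.122222, running G = 2.788889
t=2: π = [0.1667, 0.1383, 0.2205, 0.1701, 0.1759, 0.1285], E[r] = 1.3634, γ^t·E[r] = 0.872593, running G = 3.661481
t=3: π = [0.1667, 0.1381, 0.2203, 0.1701, 0.1768, 0.1279], E[r] = 1.3587, γ^t·E[r] = 0.695654, running G = 4.357136
t=4: π = [0.1667, 0.1380, 0.2202, 0.1702, 0.1769, 0.1279], E[r] = 1.3581, γ^t·E[r] = 0.556273, running G = 4.913409
t=5: π = [0.1667, 0.1380, 0.2202, 0.1702, 0.1769, 0.1279], E[r] = 1.3580, γ^t·E[r] = 0.444996, running G = 5.358405
t=6: π = [0.1667, 0.1380, 0.2202, 0.1702, 0.1769, 0.1279], E[r] = 1.3580, γ^t·E[r] = 0.355995, running G = 5.714400
t=7: π = [0.1667, 0.1380, 0.2202, 0.1702, 0.1769, 0.1279], E[r] = 1.3580, γ^t·E[r] = 0.284795, running G = 5.999195
t=8: π = [0.1667, 0.1380, 0.2202, 0.1702, 0.1769, 0.1279], E[r] = 1.3580, γ^t·E[r] = 0.227836, running G = 6.227031

G = 6.2270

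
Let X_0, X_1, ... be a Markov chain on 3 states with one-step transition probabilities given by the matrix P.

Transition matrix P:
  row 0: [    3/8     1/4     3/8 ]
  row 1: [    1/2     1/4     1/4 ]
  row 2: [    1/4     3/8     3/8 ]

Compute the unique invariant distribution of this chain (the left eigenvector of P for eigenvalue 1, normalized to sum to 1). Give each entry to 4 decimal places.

Balance equations π_j = Σ_i π_i·P[i][j]:
  π_0 = 3/8·π_0 + 1/2·π_1 + 1/4·π_2
  π_1 = 1/4·π_0 + 1/4·π_1 + 3/8·π_2
  normalize: π_0 + π_1 + π_2 = 1
Solving the linear system gives exactly π = [24/65, 19/65, 22/65].

π = [0.3692, 0.2923, 0.3385]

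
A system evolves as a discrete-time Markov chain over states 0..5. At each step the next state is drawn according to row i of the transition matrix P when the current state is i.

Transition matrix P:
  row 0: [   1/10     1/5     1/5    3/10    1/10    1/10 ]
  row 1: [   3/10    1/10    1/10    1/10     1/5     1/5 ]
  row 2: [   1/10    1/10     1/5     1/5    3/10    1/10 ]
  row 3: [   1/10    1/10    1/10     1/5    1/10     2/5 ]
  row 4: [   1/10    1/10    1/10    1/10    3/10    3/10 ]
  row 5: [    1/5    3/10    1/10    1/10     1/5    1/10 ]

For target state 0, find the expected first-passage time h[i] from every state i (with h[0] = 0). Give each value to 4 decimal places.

First-step conditioning: h[0] = 0; for i ≠ 0, h[i] = 1 + Σ_k P[i][k]·h[k].
  h[1] = 1 + 1/10·h[1] + 1/10·h[2] + 1/10·h[3] + 1/5·h[4] + 1/5·h[5]
  h[2] = 1 + 1/10·h[1] + 1/5·h[2] + 1/5·h[3] + 3/10·h[4] + 1/10·h[5]
  h[3] = 1 + 1/10·h[1] + 1/10·h[2] + 1/5·h[3] + 1/10·h[4] + 2/5·h[5]
  h[4] = 1 + 1/10·h[1] + 1/10·h[2] + 1/10·h[3] + 3/10·h[4] + 3/10·h[5]
  h[5] = 1 + 3/10·h[1] + 1/10·h[2] + 1/10·h[3] + 1/5·h[4] + 1/10·h[5]
Solving the 5×5 linear system over states ≠ 0 gives exactly h = [0, 16038/3007, 20240/3007, 19512/3007, 19764/3007, 17496/3007] (h[0] = 0 is the target).

h = [0.0000, 5.3336, 6.7310, 6.4889, 6.5727, 5.8184]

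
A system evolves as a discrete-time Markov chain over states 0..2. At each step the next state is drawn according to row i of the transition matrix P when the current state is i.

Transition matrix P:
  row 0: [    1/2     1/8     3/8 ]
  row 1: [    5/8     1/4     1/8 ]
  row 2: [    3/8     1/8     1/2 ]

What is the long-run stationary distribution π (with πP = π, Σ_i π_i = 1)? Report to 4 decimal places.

Balance equations π_j = Σ_i π_i·P[i][j]:
  π_0 = 1/2·π_0 + 5/8·π_1 + 3/8·π_2
  π_1 = 1/8·π_0 + 1/4·π_1 + 1/8·π_2
  normalize: π_0 + π_1 + π_2 = 1
Solving the linear system gives exactly π = [23/49, 1/7, 19/49].

π = [0.4694, 0.1429, 0.3878]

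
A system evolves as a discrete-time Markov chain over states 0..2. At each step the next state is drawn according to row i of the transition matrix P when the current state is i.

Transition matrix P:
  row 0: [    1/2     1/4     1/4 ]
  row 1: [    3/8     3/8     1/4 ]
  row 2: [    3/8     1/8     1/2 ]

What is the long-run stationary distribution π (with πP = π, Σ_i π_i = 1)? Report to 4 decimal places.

π = [0.4286, 0.2381, 0.3333]

Balance equations π_j = Σ_i π_i·P[i][j]:
  π_0 = 1/2·π_0 + 3/8·π_1 + 3/8·π_2
  π_1 = 1/4·π_0 + 3/8·π_1 + 1/8·π_2
  normalize: π_0 + π_1 + π_2 = 1
Solving the linear system gives exactly π = [3/7, 5/21, 1/3].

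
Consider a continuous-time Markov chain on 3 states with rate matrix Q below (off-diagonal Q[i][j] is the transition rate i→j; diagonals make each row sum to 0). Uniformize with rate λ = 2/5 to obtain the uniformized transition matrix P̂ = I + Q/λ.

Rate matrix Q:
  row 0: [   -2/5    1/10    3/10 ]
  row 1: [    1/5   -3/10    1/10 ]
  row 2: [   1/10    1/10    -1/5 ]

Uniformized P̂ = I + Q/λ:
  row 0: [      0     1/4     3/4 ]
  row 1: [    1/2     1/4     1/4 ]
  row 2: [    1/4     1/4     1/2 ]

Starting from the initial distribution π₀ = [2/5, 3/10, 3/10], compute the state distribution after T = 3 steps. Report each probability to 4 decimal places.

t=0: π = [0.4000, 0.3000, 0.3000]
t=1: π = [0.2250, 0.2500, 0.5250]
t=2: π = [0.2563, 0.2500, 0.4938]
t=3: π = [0.2484, 0.2500, 0.5016]

π = [0.2484, 0.2500, 0.5016]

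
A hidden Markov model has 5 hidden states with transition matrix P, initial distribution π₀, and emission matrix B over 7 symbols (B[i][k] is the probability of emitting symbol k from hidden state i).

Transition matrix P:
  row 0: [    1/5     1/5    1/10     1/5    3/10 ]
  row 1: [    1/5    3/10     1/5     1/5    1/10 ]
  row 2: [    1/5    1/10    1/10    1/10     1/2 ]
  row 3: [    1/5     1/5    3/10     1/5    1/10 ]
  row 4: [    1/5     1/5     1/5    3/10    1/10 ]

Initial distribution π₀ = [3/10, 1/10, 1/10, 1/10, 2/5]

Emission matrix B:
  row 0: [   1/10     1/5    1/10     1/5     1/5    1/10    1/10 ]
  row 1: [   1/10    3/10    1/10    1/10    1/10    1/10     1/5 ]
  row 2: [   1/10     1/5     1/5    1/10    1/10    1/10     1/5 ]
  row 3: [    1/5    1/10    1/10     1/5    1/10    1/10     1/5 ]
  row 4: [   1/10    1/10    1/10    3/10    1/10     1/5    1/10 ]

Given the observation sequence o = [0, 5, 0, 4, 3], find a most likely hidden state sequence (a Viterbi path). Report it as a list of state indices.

path = [0, 4, 3, 2, 4]

t=0: δ = [3.000e-02, 1.000e-02, 1.000e-02, 2.000e-02, 4.000e-02]  (obs o_0=0)
t=1: δ = [8.000e-04, 8.000e-04, 8.000e-04, 1.200e-03, 1.800e-03]  ψ = [4, 4, 4, 4, 0]  (obs o_1=5)
t=2: δ = [3.600e-05, 3.600e-05, 3.600e-05, 1.080e-04, 4.000e-05]  ψ = [4, 4, 3, 4, 2]  (obs o_2=0)
t=3: δ = [4.320e-06, 2.160e-06, 3.240e-06, 2.160e-06, 1.800e-06]  ψ = [3, 3, 3, 3, 2]  (obs o_3=4)
t=4: δ = [1.728e-07, 8.640e-08, 6.480e-08, 1.728e-07, 4.860e-07]  ψ = [0, 0, 3, 0, 2]  (obs o_4=3)
backtrack: best end state = 4; path = [0, 4, 3, 2, 4]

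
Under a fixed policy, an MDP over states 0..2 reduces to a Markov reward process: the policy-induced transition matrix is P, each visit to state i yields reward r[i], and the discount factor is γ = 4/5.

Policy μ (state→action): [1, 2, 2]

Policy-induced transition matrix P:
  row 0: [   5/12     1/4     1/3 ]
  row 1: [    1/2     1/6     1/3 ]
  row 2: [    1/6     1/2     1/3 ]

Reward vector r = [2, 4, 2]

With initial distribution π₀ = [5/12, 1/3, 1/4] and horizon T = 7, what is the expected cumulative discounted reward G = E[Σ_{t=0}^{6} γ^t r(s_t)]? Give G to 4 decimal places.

G = 10.3513

t=0: π = [0.4167, 0.3333, 0.2500], E[r] = 2.6667, γ^t·E[r] = 2.666667, running G = 2.666667
t=1: π = [0.3819, 0.2847, 0.3333], E[r] = 2.5694, γ^t·E[r] = 2.055556, running G = 4.722222
t=2: π = [0.3571, 0.3096, 0.3333], E[r] = 2.6192, γ^t·E[r] = 1.676296, running G = 6.398519
t=3: π = [0.3591, 0.3075, 0.3333], E[r] = 2.6151, γ^t·E[r] = 1.338914, running G = 7.737432
t=4: π = [0.3590, 0.3077, 0.3333], E[r] = 2.6154, γ^t·E[r] = 1.071272, running G = 8.808705
t=5: π = [0.3590, 0.3077, 0.3333], E[r] = 2.6154, γ^t·E[r] = 0.857009, running G = 9.665713
t=6: π = [0.3590, 0.3077, 0.3333], E[r] = 2.6154, γ^t·E[r] = 0.685607, running G = 10.351320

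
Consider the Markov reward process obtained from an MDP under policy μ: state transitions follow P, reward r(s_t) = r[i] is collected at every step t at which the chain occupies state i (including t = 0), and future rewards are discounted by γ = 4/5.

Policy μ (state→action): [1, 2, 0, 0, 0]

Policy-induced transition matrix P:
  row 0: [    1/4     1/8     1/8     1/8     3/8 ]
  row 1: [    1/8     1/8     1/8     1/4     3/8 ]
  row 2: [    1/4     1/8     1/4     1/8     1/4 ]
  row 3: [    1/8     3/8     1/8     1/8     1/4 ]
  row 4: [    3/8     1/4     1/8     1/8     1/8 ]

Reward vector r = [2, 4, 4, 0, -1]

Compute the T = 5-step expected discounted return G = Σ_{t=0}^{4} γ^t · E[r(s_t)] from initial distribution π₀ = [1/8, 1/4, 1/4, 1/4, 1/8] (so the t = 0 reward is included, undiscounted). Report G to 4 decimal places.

t=0: π = [0.1250, 0.2500, 0.2500, 0.2500, 0.1250], E[r] = 2.1250, γ^t·E[r] = 2.125000, running G = 2.125000
t=1: π = [0.2031, 0.2031, 0.1563, 0.1563, 0.2813], E[r] = 1.5625, γ^t·E[r] = 1.250000, running G = 3.375000
t=2: π = [0.2402, 0.1992, 0.1445, 0.1504, 0.2656], E[r] = 1.5898, γ^t·E[r] = 1.017500, running G = 4.392500
t=3: π = [0.2395, 0.1958, 0.1431, 0.1499, 0.2717], E[r] = 1.5627, γ^t·E[r] = 0.800125, running G = 5.192625
t=4: π = [0.2408, 0.1964, 0.1429, 0.1495, 0.2704], E[r] = 1.5684, γ^t·E[r] = 0.642400, running G = 5.835025

G = 5.8350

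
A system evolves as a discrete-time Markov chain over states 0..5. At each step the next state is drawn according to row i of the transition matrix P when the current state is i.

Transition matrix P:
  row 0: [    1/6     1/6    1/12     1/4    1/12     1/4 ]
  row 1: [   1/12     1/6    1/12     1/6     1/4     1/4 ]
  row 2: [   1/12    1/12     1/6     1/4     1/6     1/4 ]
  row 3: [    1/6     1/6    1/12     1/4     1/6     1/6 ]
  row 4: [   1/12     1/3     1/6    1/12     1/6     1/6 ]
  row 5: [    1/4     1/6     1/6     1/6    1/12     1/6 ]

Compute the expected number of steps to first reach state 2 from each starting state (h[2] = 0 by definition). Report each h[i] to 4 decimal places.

h = [8.9020, 8.7744, 0.0000, 8.8949, 8.1330, 8.2178]

First-step conditioning: h[2] = 0; for i ≠ 2, h[i] = 1 + Σ_k P[i][k]·h[k].
  h[0] = 1 + 1/6·h[0] + 1/6·h[1] + 1/4·h[3] + 1/12·h[4] + 1/4·h[5]
  h[1] = 1 + 1/12·h[0] + 1/6·h[1] + 1/6·h[3] + 1/4·h[4] + 1/4·h[5]
  h[3] = 1 + 1/6·h[0] + 1/6·h[1] + 1/4·h[3] + 1/6·h[4] + 1/6·h[5]
  h[4] = 1 + 1/12·h[0] + 1/3·h[1] + 1/12·h[3] + 1/6·h[4] + 1/6·h[5]
  h[5] = 1 + 1/4·h[0] + 1/6·h[1] + 1/6·h[3] + 1/12·h[4] + 1/6·h[5]
Solving the 5×5 linear system over states ≠ 2 gives exactly h = [30249/3398, 59631/6796, 0, 30225/3398, 13818/1699, 13962/1699] (h[2] = 0 is the target).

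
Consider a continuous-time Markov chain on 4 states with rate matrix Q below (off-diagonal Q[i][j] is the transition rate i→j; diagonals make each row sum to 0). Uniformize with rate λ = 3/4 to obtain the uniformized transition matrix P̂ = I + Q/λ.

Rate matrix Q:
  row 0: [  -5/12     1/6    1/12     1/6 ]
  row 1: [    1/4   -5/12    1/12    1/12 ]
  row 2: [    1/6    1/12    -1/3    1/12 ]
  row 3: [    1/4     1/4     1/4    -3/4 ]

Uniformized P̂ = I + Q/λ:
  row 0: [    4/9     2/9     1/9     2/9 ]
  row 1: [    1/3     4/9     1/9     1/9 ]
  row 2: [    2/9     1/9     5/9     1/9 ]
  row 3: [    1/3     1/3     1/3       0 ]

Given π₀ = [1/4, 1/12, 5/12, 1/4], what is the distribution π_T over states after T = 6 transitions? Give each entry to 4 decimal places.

π = [0.3428, 0.2679, 0.2551, 0.1342]

t=0: π = [0.2500, 0.0833, 0.4167, 0.2500]
t=1: π = [0.3148, 0.2222, 0.3519, 0.1111]
t=2: π = [0.3292, 0.2449, 0.2922, 0.1337]
t=3: π = [0.3374, 0.2590, 0.2707, 0.1328]
t=4: π = [0.3408, 0.2645, 0.2609, 0.1338]
t=5: π = [0.3422, 0.2669, 0.2568, 0.1341]
t=6: π = [0.3428, 0.2679, 0.2551, 0.1342]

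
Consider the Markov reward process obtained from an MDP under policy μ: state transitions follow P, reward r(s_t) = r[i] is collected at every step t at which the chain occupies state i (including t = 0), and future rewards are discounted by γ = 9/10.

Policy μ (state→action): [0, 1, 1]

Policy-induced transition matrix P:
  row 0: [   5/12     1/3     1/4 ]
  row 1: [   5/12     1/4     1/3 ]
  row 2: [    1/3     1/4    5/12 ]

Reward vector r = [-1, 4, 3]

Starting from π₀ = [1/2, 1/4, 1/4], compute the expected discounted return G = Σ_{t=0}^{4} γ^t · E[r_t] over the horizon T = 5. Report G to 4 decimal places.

t=0: π = [0.5000, 0.2500, 0.2500], E[r] = 1.2500, γ^t·E[r] = 1.250000, running G = 1.250000
t=1: π = [0.3958, 0.2917, 0.3125], E[r] = 1.7083, γ^t·E[r] = 1.537500, running G = 2.787500
t=2: π = [0.3906, 0.2830, 0.3264], E[r] = 1.7205, γ^t·E[r] = 1.393594, running G = 4.181094
t=3: π = [0.3895, 0.2826, 0.3280], E[r] = 1.7247, γ^t·E[r] = 1.257293, running G = 5.438387
t=4: π = [0.3893, 0.2825, 0.3282], E[r] = 1.7251, γ^t·E[r] = 1.131848, running G = 6.570235

G = 6.5702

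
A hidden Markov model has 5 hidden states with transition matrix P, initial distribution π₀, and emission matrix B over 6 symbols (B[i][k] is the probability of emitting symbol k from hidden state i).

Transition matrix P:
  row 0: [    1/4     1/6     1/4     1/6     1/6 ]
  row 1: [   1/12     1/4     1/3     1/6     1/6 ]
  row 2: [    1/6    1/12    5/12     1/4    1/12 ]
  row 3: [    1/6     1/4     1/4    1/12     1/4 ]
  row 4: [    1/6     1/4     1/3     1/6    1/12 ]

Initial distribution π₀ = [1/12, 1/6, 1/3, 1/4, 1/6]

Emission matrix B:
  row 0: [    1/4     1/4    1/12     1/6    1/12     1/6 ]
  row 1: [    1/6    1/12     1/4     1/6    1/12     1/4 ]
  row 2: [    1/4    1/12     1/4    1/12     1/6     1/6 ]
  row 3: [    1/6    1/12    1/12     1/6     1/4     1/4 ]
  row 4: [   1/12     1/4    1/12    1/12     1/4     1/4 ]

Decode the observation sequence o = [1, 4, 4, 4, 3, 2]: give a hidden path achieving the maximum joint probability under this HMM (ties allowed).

t=0: δ = [2.083e-02, 1.389e-02, 2.778e-02, 2.083e-02, 4.167e-02]  (obs o_0=1)
t=1: δ = [5.787e-04, 8.681e-04, 2.315e-03, 1.736e-03, 1.302e-03]  ψ = [4, 4, 4, 2, 3]  (obs o_1=4)
t=2: δ = [3.215e-05, 3.617e-05, 1.608e-04, 1.447e-04, 1.085e-04]  ψ = [2, 3, 2, 2, 3]  (obs o_2=4)
t=3: δ = [2.233e-06, 3.014e-06, 1.116e-05, 1.005e-05, 9.042e-06]  ψ = [2, 3, 2, 2, 3]  (obs o_3=4)
t=4: δ = [3.101e-07, 4.186e-07, 3.876e-07, 4.651e-07, 2.093e-07]  ψ = [2, 3, 2, 2, 3]  (obs o_4=3)
t=5: δ = [6.460e-09, 2.907e-08, 4.038e-08, 8.075e-09, 9.690e-09]  ψ = [0, 3, 2, 2, 3]  (obs o_5=2)
backtrack: best end state = 2; path = [4, 2, 2, 2, 2, 2]

path = [4, 2, 2, 2, 2, 2]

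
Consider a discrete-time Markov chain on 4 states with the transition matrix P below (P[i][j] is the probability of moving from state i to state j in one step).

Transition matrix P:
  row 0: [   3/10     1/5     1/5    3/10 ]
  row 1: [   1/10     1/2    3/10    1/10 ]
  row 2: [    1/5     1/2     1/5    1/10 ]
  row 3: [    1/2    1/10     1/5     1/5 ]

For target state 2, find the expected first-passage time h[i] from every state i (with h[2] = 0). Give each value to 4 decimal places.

First-step conditioning: h[2] = 0; for i ≠ 2, h[i] = 1 + Σ_k P[i][k]·h[k].
  h[0] = 1 + 3/10·h[0] + 1/5·h[1] + 3/10·h[3]
  h[1] = 1 + 1/10·h[0] + 1/2·h[1] + 1/10·h[3]
  h[3] = 1 + 1/2·h[0] + 1/10·h[1] + 1/5·h[3]
Solving the 3×3 linear system over states ≠ 2 gives exactly h = [750/169, 640/169, 0, 760/169] (h[2] = 0 is the target).

h = [4.4379, 3.7870, 0.0000, 4.4970]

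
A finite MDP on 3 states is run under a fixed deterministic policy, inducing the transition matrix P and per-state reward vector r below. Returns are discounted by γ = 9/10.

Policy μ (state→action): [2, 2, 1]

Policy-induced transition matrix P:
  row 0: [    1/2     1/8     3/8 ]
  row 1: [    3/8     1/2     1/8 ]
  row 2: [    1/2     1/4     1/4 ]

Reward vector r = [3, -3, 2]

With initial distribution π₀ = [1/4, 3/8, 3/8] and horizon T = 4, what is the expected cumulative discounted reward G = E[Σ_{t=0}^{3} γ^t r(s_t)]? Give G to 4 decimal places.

G = 2.9195

t=0: π = [0.2500, 0.3750, 0.3750], E[r] = 0.3750, γ^t·E[r] = 0.375000, running G = 0.375000
t=1: π = [0.4531, 0.3125, 0.2344], E[r] = 0.8906, γ^t·E[r] = 0.801563, running G = 1.176563
t=2: π = [0.4609, 0.2715, 0.2676], E[r] = 1.1035, γ^t·E[r] = 0.893848, running G = 2.070410
t=3: π = [0.4661, 0.2603, 0.2737], E[r] = 1.1648, γ^t·E[r] = 0.849135, running G = 2.919546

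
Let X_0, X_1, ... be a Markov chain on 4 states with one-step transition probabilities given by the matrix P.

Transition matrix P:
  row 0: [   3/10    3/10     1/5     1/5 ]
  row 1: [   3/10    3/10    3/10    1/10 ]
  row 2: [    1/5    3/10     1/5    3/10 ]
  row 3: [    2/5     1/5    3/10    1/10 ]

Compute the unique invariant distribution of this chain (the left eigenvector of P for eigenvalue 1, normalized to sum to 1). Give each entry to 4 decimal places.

Balance equations π_j = Σ_i π_i·P[i][j]:
  π_0 = 3/10·π_0 + 3/10·π_1 + 1/5·π_2 + 2/5·π_3
  π_1 = 3/10·π_0 + 3/10·π_1 + 3/10·π_2 + 1/5·π_3
  π_2 = 1/5·π_0 + 3/10·π_1 + 1/5·π_2 + 3/10·π_3
  normalize: π_0 + π_1 + π_2 + π_3 = 1
Solving the linear system gives exactly π = [317/1081, 305/1081, 266/1081, 193/1081].

π = [0.2932, 0.2821, 0.2461, 0.1785]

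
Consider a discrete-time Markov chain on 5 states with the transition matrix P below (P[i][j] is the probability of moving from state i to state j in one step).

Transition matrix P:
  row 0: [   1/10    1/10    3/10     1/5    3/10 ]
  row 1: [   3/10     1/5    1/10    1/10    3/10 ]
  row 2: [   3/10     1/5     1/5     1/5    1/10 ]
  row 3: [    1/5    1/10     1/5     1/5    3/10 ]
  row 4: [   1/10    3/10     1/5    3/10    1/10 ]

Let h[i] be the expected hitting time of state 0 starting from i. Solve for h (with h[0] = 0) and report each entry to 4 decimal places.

h = [0.0000, 4.2128, 4.0927, 4.6675, 4.9807]

First-step conditioning: h[0] = 0; for i ≠ 0, h[i] = 1 + Σ_k P[i][k]·h[k].
  h[1] = 1 + 1/5·h[1] + 1/10·h[2] + 1/10·h[3] + 3/10·h[4]
  h[2] = 1 + 1/5·h[1] + 1/5·h[2] + 1/5·h[3] + 1/10·h[4]
  h[3] = 1 + 1/10·h[1] + 1/5·h[2] + 1/5·h[3] + 3/10·h[4]
  h[4] = 1 + 3/10·h[1] + 1/5·h[2] + 3/10·h[3] + 1/10·h[4]
Solving the 4×4 linear system over states ≠ 0 gives exactly h = [0, 9820/2331, 1060/259, 10880/2331, 1290/259] (h[0] = 0 is the target).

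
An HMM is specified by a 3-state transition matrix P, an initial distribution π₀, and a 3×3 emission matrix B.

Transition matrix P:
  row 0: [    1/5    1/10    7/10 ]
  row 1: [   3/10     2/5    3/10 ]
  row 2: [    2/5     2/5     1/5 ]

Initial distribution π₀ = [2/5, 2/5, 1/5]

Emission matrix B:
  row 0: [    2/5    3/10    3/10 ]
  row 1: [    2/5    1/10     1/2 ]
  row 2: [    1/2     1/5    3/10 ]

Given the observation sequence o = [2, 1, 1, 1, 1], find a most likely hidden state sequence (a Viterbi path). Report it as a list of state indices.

t=0: δ = [1.200e-01, 2.000e-01, 6.000e-02]  (obs o_0=2)
t=1: δ = [1.800e-02, 8.000e-03, 1.680e-02]  ψ = [1, 1, 0]  (obs o_1=1)
t=2: δ = [2.016e-03, 6.720e-04, 2.520e-03]  ψ = [2, 2, 0]  (obs o_2=1)
t=3: δ = [3.024e-04, 1.008e-04, 2.822e-04]  ψ = [2, 2, 0]  (obs o_3=1)
t=4: δ = [3.387e-05, 1.129e-05, 4.234e-05]  ψ = [2, 2, 0]  (obs o_4=1)
backtrack: best end state = 2; path = [1, 0, 2, 0, 2]

path = [1, 0, 2, 0, 2]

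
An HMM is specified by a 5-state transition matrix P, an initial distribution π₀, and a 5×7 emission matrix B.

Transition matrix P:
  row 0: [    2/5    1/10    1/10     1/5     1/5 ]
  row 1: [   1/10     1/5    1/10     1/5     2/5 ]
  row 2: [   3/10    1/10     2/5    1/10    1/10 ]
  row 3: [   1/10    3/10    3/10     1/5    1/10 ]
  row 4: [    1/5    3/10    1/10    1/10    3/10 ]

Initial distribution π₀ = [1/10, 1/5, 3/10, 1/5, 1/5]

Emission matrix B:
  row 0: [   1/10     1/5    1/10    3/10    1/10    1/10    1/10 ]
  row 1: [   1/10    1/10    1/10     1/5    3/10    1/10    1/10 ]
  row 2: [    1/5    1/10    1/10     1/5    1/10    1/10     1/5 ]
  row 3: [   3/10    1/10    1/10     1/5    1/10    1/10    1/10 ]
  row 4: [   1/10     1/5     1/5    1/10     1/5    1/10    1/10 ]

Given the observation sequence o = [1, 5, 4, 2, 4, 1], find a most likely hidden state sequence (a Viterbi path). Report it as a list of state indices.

t=0: δ = [2.000e-02, 2.000e-02, 3.000e-02, 2.000e-02, 4.000e-02]  (obs o_0=1)
t=1: δ = [9.000e-04, 1.200e-03, 1.200e-03, 4.000e-04, 1.200e-03]  ψ = [2, 4, 2, 0, 4]  (obs o_1=5)
t=2: δ = [3.600e-05, 1.080e-04, 4.800e-05, 2.400e-05, 9.600e-05]  ψ = [0, 4, 2, 1, 1]  (obs o_2=4)
t=3: δ = [1.920e-06, 2.880e-06, 1.920e-06, 2.160e-06, 8.640e-06]  ψ = [4, 4, 2, 1, 1]  (obs o_3=2)
t=4: δ = [1.728e-07, 7.776e-07, 8.640e-08, 8.640e-08, 5.184e-07]  ψ = [4, 4, 4, 4, 4]  (obs o_4=4)
t=5: δ = [2.074e-08, 1.555e-08, 7.776e-09, 1.555e-08, 6.221e-08]  ψ = [4, 1, 1, 1, 1]  (obs o_5=1)
backtrack: best end state = 4; path = [4, 4, 1, 4, 1, 4]

path = [4, 4, 1, 4, 1, 4]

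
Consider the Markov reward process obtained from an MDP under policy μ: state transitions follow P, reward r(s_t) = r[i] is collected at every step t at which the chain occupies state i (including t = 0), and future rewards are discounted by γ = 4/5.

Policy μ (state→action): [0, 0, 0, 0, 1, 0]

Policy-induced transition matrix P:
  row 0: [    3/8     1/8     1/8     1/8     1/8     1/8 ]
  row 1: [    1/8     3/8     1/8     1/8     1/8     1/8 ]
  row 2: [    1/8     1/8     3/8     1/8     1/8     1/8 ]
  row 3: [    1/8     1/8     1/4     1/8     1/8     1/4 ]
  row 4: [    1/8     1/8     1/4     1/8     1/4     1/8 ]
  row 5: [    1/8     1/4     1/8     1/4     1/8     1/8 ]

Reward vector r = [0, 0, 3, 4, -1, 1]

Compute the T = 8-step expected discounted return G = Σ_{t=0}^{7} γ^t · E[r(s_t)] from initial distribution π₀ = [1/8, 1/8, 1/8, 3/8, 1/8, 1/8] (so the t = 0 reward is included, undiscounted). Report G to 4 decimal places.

G = 5.7538

t=0: π = [0.1250, 0.1250, 0.1250, 0.3750, 0.1250, 0.1250], E[r] = 1.8750, γ^t·E[r] = 1.875000, running G = 1.875000
t=1: π = [0.1563, 0.1719, 0.2188, 0.1406, 0.1406, 0.1719], E[r] = 1.2500, γ^t·E[r] = 1.000000, running G = 2.875000
t=2: π = [0.1641, 0.1895, 0.2148, 0.1465, 0.1426, 0.1426], E[r] = 1.2305, γ^t·E[r] = 0.787500, running G = 3.662500
t=3: π = [0.1660, 0.1902, 0.2148, 0.1428, 0.1428, 0.1433], E[r] = 1.2163, γ^t·E[r] = 0.622750, running G = 4.285250
t=4: π = [0.1665, 0.1905, 0.2144, 0.1429, 0.1429, 0.1429], E[r] = 1.2149, γ^t·E[r] = 0.497625, running G = 4.782875
t=5: π = [0.1666, 0.1905, 0.2143, 0.1429, 0.1429, 0.1429], E[r] = 1.2144, γ^t·E[r] = 0.397938, running G = 5.180813
t=6: π = [0.1667, 0.1905, 0.2143, 0.1429, 0.1429, 0.1429], E[r] = 1.2143, γ^t·E[r] = 0.318326, running G = 5.499139
t=7: π = [0.1667, 0.1905, 0.2143, 0.1429, 0.1429, 0.1429], E[r] = 1.2143, γ^t·E[r] = 0.254656, running G = 5.753795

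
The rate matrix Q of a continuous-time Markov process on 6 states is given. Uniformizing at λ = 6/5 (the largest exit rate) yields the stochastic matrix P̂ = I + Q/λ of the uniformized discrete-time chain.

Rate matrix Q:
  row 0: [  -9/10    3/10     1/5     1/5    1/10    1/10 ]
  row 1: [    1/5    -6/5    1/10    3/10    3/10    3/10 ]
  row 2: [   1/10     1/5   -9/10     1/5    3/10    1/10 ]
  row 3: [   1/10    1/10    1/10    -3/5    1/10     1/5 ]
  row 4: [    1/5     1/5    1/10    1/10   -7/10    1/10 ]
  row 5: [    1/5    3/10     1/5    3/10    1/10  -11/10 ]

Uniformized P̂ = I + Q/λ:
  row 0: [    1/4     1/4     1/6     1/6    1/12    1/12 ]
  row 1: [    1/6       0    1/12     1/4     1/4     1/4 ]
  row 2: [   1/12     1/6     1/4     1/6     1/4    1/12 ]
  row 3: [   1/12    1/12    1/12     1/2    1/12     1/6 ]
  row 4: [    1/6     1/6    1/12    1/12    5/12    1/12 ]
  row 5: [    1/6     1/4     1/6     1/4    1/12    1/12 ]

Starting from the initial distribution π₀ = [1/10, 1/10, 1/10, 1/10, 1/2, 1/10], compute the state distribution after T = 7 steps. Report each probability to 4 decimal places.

π = [0.1467, 0.1440, 0.1276, 0.2597, 0.1931, 0.1289]

t=0: π = [0.1000, 0.1000, 0.1000, 0.1000, 0.5000, 0.1000]
t=1: π = [0.1583, 0.1583, 0.1167, 0.1750, 0.2833, 0.1083]
t=2: π = [0.1556, 0.1479, 0.1250, 0.2236, 0.2236, 0.1243]
t=3: π = [0.1506, 0.1467, 0.1275, 0.2453, 0.2034, 0.1266]
t=4: π = [0.1482, 0.1449, 0.1277, 0.2542, 0.1968, 0.1282]
t=5: π = [0.1472, 0.1444, 0.1276, 0.2578, 0.1944, 0.1287]
t=6: π = [0.1468, 0.1441, 0.1276, 0.2591, 0.1935, 0.1289]
t=7: π = [0.1467, 0.1440, 0.1276, 0.2597, 0.1931, 0.1289]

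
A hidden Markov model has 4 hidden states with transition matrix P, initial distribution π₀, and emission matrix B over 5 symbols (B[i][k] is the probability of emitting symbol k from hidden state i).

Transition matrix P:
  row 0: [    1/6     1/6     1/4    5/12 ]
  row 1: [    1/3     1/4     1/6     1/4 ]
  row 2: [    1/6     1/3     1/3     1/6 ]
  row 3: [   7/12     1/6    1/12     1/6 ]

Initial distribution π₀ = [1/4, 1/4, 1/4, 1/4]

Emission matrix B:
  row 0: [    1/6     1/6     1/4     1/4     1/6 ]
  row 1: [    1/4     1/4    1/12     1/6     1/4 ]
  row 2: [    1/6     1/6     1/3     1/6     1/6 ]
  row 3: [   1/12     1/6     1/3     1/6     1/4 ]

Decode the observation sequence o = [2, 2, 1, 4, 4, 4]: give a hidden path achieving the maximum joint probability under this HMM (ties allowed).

t=0: δ = [6.250e-02, 2.083e-02, 8.333e-02, 8.333e-02]  (obs o_0=2)
t=1: δ = [1.215e-02, 2.315e-03, 9.259e-03, 8.681e-03]  ψ = [3, 2, 2, 0]  (obs o_1=2)
t=2: δ = [8.439e-04, 7.716e-04, 5.144e-04, 8.439e-04]  ψ = [3, 2, 2, 0]  (obs o_2=1)
t=3: δ = [8.205e-05, 4.823e-05, 3.516e-05, 8.791e-05]  ψ = [3, 1, 0, 0]  (obs o_3=4)
t=4: δ = [8.547e-06, 3.663e-06, 3.419e-06, 8.547e-06]  ψ = [3, 3, 0, 0]  (obs o_4=4)
t=5: δ = [8.309e-07, 3.561e-07, 3.561e-07, 8.903e-07]  ψ = [3, 0, 0, 0]  (obs o_5=4)
backtrack: best end state = 3; path = [0, 3, 0, 3, 0, 3]

path = [0, 3, 0, 3, 0, 3]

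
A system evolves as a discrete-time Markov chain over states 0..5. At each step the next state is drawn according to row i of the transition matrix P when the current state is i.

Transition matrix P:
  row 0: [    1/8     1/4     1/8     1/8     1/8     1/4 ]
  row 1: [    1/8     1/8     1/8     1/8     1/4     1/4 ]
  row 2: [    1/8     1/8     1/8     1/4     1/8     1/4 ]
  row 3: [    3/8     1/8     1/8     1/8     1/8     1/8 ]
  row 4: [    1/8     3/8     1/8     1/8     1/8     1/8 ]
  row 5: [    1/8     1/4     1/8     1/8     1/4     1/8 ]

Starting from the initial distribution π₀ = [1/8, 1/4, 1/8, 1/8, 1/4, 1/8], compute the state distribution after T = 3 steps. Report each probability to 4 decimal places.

t=0: π = [0.1250, 0.2500, 0.1250, 0.1250, 0.2500, 0.1250]
t=1: π = [0.1563, 0.2188, 0.1250, 0.1406, 0.1719, 0.1875]
t=2: π = [0.1602, 0.2109, 0.1250, 0.1406, 0.1758, 0.1875]
t=3: π = [0.1602, 0.2124, 0.1250, 0.1406, 0.1748, 0.1870]

π = [0.1602, 0.2124, 0.1250, 0.1406, 0.1748, 0.1870]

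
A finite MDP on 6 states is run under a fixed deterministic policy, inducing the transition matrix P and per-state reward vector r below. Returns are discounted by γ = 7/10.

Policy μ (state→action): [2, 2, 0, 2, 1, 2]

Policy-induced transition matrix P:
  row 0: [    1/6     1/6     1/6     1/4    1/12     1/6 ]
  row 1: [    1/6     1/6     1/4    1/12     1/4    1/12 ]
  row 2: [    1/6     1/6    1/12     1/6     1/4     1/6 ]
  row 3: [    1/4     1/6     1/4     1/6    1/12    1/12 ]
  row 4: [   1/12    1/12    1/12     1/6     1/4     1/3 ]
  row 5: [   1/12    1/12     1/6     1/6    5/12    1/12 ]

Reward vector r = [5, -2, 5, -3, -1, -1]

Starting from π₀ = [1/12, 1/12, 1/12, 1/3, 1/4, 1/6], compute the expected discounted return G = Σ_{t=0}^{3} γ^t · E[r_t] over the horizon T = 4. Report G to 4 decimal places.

G = -0.0563

t=0: π = [0.0833, 0.0833, 0.0833, 0.3333, 0.2500, 0.1667], E[r] = -0.7500, γ^t·E[r] = -0.750000, running G = -0.750000
t=1: π = [0.1597, 0.1319, 0.1736, 0.1667, 0.2083, 0.1597], E[r] = 0.5347, γ^t·E[r] = 0.374306, running G = -0.375694
t=2: π = [0.1499, 0.1360, 0.1597, 0.1690, 0.2222, 0.1632], E[r] = 0.3837, γ^t·E[r] = 0.188003, running G = -0.187691
t=3: π = [0.1486, 0.1345, 0.1603, 0.1678, 0.2241, 0.1647], E[r] = 0.3831, γ^t·E[r] = 0.131404, running G = -0.056287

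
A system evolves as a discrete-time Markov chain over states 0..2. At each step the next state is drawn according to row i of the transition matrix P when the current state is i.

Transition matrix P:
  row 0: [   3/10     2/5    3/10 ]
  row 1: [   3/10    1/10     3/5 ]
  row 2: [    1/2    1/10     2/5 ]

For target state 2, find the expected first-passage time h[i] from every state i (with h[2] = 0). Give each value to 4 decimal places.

h = [2.5490, 1.9608, 0.0000]

First-step conditioning: h[2] = 0; for i ≠ 2, h[i] = 1 + Σ_k P[i][k]·h[k].
  h[0] = 1 + 3/10·h[0] + 2/5·h[1]
  h[1] = 1 + 3/10·h[0] + 1/10·h[1]
Solving the 2×2 linear system over states ≠ 2 gives exactly h = [130/51, 100/51, 0] (h[2] = 0 is the target).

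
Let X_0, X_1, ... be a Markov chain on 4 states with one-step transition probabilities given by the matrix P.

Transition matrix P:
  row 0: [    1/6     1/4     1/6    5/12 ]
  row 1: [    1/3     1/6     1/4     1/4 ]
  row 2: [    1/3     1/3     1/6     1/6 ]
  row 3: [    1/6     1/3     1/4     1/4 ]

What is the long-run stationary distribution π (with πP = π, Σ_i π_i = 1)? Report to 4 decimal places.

π = [0.2466, 0.2681, 0.2118, 0.2735]

Balance equations π_j = Σ_i π_i·P[i][j]:
  π_0 = 1/6·π_0 + 1/3·π_1 + 1/3·π_2 + 1/6·π_3
  π_1 = 1/4·π_0 + 1/6·π_1 + 1/3·π_2 + 1/3·π_3
  π_2 = 1/6·π_0 + 1/4·π_1 + 1/6·π_2 + 1/4·π_3
  normalize: π_0 + π_1 + π_2 + π_3 = 1
Solving the linear system gives exactly π = [92/373, 100/373, 79/373, 102/373].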